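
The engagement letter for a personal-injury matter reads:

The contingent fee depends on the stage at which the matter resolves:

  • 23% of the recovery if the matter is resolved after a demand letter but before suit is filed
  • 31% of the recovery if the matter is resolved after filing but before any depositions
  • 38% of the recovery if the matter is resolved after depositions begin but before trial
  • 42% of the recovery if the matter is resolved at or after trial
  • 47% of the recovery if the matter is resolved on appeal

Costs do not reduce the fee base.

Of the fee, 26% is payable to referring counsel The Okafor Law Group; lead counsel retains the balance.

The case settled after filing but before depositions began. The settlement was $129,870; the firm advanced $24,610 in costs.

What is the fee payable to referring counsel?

$10,467.52

Fee base is the gross recovery, $129,870; costs are reimbursed separately.
The matter settled after filing but before depositions began, so the 31% rate applies.
$129,870 × 31% = $40,259.70
Referral share: 26% of $40,259.70 = $10,467.52; lead counsel retains $40,259.70 − $10,467.52 = $29,792.18.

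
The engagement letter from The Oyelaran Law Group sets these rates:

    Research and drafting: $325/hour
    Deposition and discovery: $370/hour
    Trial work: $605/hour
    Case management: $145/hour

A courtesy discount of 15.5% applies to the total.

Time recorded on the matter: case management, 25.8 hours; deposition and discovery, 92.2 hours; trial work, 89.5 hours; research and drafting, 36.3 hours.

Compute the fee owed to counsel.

$87,711.00

Research and drafting: 36.3 × $325 = $11,797.50
Deposition and discovery: 92.2 × $370 = $34,114.00
Trial work: 89.5 × $605 = $54,147.50
Case management: 25.8 × $145 = $3,741.00
Subtotal: $103,800.00
Less 15.5% discount: −$16,089.00
Total: $103,800.00 − $16,089.00 = $87,711.00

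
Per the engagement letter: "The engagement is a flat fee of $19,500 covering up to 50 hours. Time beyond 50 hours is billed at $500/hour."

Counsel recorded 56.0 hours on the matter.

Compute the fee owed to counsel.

$22,500.00

Flat fee: $19,500.00
Excess hours: 56.0 − 50 = 6.0
Overrun: 6.0 × $500 = $3,000.00
Total: $19,500.00 + $3,000.00 = $22,500.00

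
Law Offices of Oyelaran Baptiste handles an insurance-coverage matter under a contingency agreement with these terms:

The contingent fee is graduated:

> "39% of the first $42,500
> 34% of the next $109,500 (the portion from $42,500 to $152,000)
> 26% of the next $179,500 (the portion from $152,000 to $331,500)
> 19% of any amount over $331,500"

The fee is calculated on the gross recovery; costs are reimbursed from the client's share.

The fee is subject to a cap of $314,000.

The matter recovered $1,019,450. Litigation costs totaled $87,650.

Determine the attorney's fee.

Fee base is the gross recovery, $1,019,450; costs are reimbursed separately.
First $42,500 at 39% = $16,575.00
Next $109,500 at 34% = $37,230.00
Next $179,500 at 26% = $46,670.00
Remaining $687,950 at 19% = $130,710.50
Fee: $16,575.00 + $37,230.00 + $46,670.00 + $130,710.50 = $231,185.50
$231,185.50 is under the $314,000 cap.

$231,185.50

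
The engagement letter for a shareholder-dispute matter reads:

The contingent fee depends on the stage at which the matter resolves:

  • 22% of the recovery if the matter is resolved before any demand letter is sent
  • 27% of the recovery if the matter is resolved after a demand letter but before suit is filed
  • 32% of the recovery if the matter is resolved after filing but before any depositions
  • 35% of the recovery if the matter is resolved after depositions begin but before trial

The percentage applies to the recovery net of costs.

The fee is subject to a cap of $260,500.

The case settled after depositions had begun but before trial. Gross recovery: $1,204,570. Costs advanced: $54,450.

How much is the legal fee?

Fee base (net of costs): $1,204,570 − $54,450 = $1,150,120
The matter settled after depositions had begun but before trial, so the 35% rate applies.
$1,150,120 × 35% = $402,542.00
$402,542.00 exceeds the $260,500 cap, so the fee is capped at $260,500.00.

$260,500.00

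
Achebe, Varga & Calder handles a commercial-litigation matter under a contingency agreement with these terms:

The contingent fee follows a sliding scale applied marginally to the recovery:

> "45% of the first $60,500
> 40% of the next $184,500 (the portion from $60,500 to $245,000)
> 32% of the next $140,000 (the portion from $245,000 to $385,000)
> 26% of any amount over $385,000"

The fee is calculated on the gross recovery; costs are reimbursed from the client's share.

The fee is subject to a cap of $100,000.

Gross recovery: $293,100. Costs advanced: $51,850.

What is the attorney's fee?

Fee base is the gross recovery, $293,100; costs are reimbursed separately.
First $60,500 at 45% = $27,225.00
Next $184,500 at 40% = $73,800.00
Remaining $48,100 at 32% = $15,392.00
Fee: $27,225.00 + $73,800.00 + $15,392.00 = $116,417.00
$116,417.00 exceeds the $100,000 cap, so the fee is capped at $100,000.00.

$100,000.00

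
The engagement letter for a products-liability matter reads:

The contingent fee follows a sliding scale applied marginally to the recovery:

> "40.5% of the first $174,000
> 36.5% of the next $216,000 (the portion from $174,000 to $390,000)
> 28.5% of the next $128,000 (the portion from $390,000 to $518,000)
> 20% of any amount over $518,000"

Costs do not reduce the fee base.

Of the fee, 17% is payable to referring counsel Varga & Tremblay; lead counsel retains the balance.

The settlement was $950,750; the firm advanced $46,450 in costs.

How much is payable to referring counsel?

Fee base is the gross recovery, $950,750; costs are reimbursed separately.
First $174,000 at 40.5% = $70,470.00
Next $216,000 at 36.5% = $78,840.00
Next $128,000 at 28.5% = $36,480.00
Remaining $432,750 at 20% = $86,550.00
Fee: $70,470.00 + $78,840.00 + $36,480.00 + $86,550.00 = $272,340.00
Referral share: 17% of $272,340.00 = $46,297.80; lead counsel retains $272,340.00 − $46,297.80 = $226,042.20.

$46,297.80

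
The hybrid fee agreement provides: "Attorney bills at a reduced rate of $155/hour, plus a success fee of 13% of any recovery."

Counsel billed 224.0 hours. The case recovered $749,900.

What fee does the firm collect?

$132,207.00

Hourly: 224.0 × $155 = $34,720.00
Success fee: 13% of $749,900 = $97,487.00
Total: $34,720.00 + $97,487.00 = $132,207.00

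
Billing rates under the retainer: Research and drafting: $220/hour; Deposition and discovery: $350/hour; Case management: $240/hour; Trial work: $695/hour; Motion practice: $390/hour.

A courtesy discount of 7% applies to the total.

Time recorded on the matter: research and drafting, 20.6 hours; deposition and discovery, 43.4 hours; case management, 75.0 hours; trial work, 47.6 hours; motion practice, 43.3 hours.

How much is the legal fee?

Research and drafting: 20.6 × $220 = $4,532.00
Deposition and discovery: 43.4 × $350 = $15,190.00
Case management: 75.0 × $240 = $18,000.00
Trial work: 47.6 × $695 = $33,082.00
Motion practice: 43.3 × $390 = $16,887.00
Subtotal: $87,691.00
Less 7% discount: −$6,138.37
Total: $87,691.00 − $6,138.37 = $81,552.63

$81,552.63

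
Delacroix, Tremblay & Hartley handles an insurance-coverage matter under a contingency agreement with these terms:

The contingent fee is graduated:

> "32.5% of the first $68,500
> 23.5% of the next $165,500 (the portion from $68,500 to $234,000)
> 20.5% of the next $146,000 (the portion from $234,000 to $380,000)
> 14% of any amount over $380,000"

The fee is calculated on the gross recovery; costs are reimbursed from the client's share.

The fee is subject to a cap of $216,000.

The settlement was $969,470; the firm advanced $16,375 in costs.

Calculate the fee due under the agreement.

$173,610.80

Fee base is the gross recovery, $969,470; costs are reimbursed separately.
First $68,500 at 32.5% = $22,262.50
Next $165,500 at 23.5% = $38,892.50
Next $146,000 at 20.5% = $29,930.00
Remaining $589,470 at 14% = $82,525.80
Fee: $22,262.50 + $38,892.50 + $29,930.00 + $82,525.80 = $173,610.80
$173,610.80 is under the $216,000 cap.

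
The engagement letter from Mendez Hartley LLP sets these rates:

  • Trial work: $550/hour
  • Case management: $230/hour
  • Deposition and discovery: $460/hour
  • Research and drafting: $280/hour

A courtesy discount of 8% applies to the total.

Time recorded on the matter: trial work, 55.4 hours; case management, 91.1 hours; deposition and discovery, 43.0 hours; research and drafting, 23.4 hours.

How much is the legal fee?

$71,534.60

Trial work: 55.4 × $550 = $30,470.00
Case management: 91.1 × $230 = $20,953.00
Deposition and discovery: 43.0 × $460 = $19,780.00
Research and drafting: 23.4 × $280 = $6,552.00
Subtotal: $77,755.00
Less 8% discount: −$6,220.40
Total: $77,755.00 − $6,220.40 = $71,534.60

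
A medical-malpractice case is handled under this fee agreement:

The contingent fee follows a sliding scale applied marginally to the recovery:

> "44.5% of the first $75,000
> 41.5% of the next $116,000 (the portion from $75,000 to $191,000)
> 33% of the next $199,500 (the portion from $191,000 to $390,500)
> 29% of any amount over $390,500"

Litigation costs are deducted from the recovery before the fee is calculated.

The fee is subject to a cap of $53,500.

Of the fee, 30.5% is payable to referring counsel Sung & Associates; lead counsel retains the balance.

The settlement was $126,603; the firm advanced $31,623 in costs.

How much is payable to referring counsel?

$12,708.34

Fee base (net of costs): $126,603 − $31,623 = $94,980
First $75,000 at 44.5% = $33,375.00
Remaining $19,980 at 41.5% = $8,291.70
Fee: $33,375.00 + $8,291.70 = $41,666.70
$41,666.70 is under the $53,500 cap.
Referral share: 30.5% of $41,666.70 = $12,708.34; lead counsel retains $41,666.70 − $12,708.34 = $28,958.36.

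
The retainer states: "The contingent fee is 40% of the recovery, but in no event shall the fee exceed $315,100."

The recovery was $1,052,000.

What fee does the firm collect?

$315,100.00

40% of $1,052,000 = $420,800.00
That exceeds the $315,100 cap, so the fee is capped at $315,100.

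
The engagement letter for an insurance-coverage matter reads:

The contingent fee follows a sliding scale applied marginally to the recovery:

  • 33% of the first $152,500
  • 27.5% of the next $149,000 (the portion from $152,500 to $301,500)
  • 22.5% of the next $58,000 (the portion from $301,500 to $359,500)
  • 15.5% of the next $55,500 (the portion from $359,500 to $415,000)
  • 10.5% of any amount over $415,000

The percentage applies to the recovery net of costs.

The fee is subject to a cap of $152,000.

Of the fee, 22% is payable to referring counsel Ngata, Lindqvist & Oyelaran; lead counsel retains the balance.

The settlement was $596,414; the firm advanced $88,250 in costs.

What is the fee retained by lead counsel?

$95,733.08

Fee base (net of costs): $596,414 − $88,250 = $508,164
First $152,500 at 33% = $50,325.00
Next $149,000 at 27.5% = $40,975.00
Next $58,000 at 22.5% = $13,050.00
Next $55,500 at 15.5% = $8,602.50
Remaining $93,164 at 10.5% = $9,782.22
Fee: $50,325.00 + $40,975.00 + $13,050.00 + $8,602.50 + $9,782.22 = $122,734.72
$122,734.72 is under the $152,000 cap.
Referral share: 22% of $122,734.72 = $27,001.64; lead counsel retains $122,734.72 − $27,001.64 = $95,733.08.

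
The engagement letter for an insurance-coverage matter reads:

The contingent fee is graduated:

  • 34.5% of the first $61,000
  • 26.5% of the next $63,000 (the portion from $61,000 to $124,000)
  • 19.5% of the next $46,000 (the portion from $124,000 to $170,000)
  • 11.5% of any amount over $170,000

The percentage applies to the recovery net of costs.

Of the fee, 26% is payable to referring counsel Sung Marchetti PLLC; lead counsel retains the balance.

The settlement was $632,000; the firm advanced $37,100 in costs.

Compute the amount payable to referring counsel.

$24,849.11

Fee base (net of costs): $632,000 − $37,100 = $594,900
First $61,000 at 34.5% = $21,045.00
Next $63,000 at 26.5% = $16,695.00
Next $46,000 at 19.5% = $8,970.00
Remaining $424,900 at 11.5% = $48,863.50
Fee: $21,045.00 + $16,695.00 + $8,970.00 + $48,863.50 = $95,573.50
Referral share: 26% of $95,573.50 = $24,849.11; lead counsel retains $95,573.50 − $24,849.11 = $70,724.39.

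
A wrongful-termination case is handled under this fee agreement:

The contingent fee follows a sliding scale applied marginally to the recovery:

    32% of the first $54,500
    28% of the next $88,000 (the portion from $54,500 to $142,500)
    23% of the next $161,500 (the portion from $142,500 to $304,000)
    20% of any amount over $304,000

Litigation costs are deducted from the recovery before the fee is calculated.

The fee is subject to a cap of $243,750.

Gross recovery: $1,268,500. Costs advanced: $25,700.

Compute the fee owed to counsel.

$243,750.00

Fee base (net of costs): $1,268,500 − $25,700 = $1,242,800
First $54,500 at 32% = $17,440.00
Next $88,000 at 28% = $24,640.00
Next $161,500 at 23% = $37,145.00
Remaining $938,800 at 20% = $187,760.00
Fee: $17,440.00 + $24,640.00 + $37,145.00 + $187,760.00 = $266,985.00
$266,985.00 exceeds the $243,750 cap, so the fee is capped at $243,750.00.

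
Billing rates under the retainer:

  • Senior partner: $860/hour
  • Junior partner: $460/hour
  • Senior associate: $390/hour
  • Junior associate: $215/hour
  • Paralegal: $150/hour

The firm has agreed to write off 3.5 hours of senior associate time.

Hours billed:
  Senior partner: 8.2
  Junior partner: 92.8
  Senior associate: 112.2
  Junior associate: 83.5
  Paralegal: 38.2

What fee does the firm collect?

Senior partner: 8.2 × $860 = $7,052.00
Junior partner: 92.8 × $460 = $42,688.00
Senior associate: 112.2 × $390 = $43,758.00
Junior associate: 83.5 × $215 = $17,952.50
Paralegal: 38.2 × $150 = $5,730.00
Subtotal: $117,180.50
Write-off: 3.5 × $390 = $1,365.00
Total: $117,180.50 − $1,365.00 = $115,815.50

$115,815.50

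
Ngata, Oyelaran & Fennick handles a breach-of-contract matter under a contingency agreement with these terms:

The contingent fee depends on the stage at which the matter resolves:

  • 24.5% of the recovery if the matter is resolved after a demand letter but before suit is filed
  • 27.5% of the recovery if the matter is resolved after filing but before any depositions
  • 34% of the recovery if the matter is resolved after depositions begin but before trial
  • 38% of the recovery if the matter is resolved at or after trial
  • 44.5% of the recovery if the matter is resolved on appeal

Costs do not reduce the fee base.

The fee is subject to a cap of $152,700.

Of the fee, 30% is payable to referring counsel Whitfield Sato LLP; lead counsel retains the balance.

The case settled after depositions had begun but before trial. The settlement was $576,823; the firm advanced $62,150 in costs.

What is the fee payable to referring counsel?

Fee base is the gross recovery, $576,823; costs are reimbursed separately.
The matter settled after depositions had begun but before trial, so the 34% rate applies.
$576,823 × 34% = $196,119.82
$196,119.82 exceeds the $152,700 cap, so the fee is capped at $152,700.00.
Referral share: 30% of $152,700.00 = $45,810.00; lead counsel retains $152,700.00 − $45,810.00 = $106,890.00.

$45,810.00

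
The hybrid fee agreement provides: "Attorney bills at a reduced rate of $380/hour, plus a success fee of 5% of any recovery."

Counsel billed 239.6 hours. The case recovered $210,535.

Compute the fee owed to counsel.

Hourly: 239.6 × $380 = $91,048.00
Success fee: 5% of $210,535 = $10,526.75
Total: $91,048.00 + $10,526.75 = $101,574.75

$101,574.75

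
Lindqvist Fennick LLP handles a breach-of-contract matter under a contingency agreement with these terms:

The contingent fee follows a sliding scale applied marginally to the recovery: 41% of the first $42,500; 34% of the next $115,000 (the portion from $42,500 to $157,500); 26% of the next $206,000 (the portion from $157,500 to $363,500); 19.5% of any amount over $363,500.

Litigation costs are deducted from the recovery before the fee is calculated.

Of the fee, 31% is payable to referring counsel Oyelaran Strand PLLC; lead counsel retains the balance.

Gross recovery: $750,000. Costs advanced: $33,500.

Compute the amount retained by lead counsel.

Fee base (net of costs): $750,000 − $33,500 = $716,500
First $42,500 at 41% = $17,425.00
Next $115,000 at 34% = $39,100.00
Next $206,000 at 26% = $53,560.00
Remaining $353,000 at 19.5% = $68,835.00
Fee: $17,425.00 + $39,100.00 + $53,560.00 + $68,835.00 = $178,920.00
Referral share: 31% of $178,920.00 = $55,465.20; lead counsel retains $178,920.00 − $55,465.20 = $123,454.80.

$123,454.80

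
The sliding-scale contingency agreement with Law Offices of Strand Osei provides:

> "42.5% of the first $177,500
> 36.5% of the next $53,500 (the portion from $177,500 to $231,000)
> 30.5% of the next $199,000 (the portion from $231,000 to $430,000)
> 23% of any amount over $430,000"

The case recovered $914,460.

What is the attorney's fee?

First $177,500 at 42.5% = $75,437.50
Next $53,500 at 36.5% = $19,527.50
Next $199,000 at 30.5% = $60,695.00
Remaining $484,460 at 23% = $111,425.80
Fee: $75,437.50 + $19,527.50 + $60,695.00 + $111,425.80 = $267,085.80

$267,085.80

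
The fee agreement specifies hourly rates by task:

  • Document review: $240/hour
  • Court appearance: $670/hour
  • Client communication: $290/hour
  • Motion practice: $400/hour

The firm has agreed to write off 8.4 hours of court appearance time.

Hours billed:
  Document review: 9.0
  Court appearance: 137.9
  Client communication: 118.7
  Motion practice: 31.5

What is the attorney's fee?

$135,948.00

Document review: 9.0 × $240 = $2,160.00
Court appearance: 137.9 × $670 = $92,393.00
Client communication: 118.7 × $290 = $34,423.00
Motion practice: 31.5 × $400 = $12,600.00
Subtotal: $141,576.00
Write-off: 8.4 × $670 = $5,628.00
Total: $141,576.00 − $5,628.00 = $135,948.00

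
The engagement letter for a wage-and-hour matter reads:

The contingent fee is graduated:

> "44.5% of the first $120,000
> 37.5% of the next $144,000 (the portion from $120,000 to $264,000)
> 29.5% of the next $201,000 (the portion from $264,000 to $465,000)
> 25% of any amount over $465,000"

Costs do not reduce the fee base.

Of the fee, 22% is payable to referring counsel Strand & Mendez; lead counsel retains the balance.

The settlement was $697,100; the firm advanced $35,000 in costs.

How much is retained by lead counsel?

Fee base is the gross recovery, $697,100; costs are reimbursed separately.
First $120,000 at 44.5% = $53,400.00
Next $144,000 at 37.5% = $54,000.00
Next $201,000 at 29.5% = $59,295.00
Remaining $232,100 at 25% = $58,025.00
Fee: $53,400.00 + $54,000.00 + $59,295.00 + $58,025.00 = $224,720.00
Referral share: 22% of $224,720.00 = $49,438.40; lead counsel retains $224,720.00 − $49,438.40 = $175,281.60.

$175,281.60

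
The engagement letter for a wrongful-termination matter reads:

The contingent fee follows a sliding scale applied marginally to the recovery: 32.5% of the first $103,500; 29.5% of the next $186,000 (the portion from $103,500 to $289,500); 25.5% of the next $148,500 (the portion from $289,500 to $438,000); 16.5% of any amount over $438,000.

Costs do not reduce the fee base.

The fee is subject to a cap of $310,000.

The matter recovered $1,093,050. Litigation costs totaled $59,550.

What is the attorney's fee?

Fee base is the gross recovery, $1,093,050; costs are reimbursed separately.
First $103,500 at 32.5% = $33,637.50
Next $186,000 at 29.5% = $54,870.00
Next $148,500 at 25.5% = $37,867.50
Remaining $655,050 at 16.5% = $108,083.25
Fee: $33,637.50 + $54,870.00 + $37,867.50 + $108,083.25 = $234,458.25
$234,458.25 is under the $310,000 cap.

$234,458.25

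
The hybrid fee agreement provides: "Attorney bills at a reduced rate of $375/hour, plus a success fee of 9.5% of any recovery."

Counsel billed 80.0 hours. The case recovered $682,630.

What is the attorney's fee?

$94,849.85

Hourly: 80.0 × $375 = $30,000.00
Success fee: 9.5% of $682,630 = $64,849.85
Total: $30,000.00 + $64,849.85 = $94,849.85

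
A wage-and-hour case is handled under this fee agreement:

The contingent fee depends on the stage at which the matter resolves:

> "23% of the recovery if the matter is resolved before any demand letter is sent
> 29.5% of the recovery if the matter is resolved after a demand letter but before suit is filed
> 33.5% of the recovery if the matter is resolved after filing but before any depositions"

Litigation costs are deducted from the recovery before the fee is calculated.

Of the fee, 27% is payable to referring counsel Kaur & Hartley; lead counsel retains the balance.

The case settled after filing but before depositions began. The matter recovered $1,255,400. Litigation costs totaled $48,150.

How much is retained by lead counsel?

Fee base (net of costs): $1,255,400 − $48,150 = $1,207,250
The matter settled after filing but before depositions began, so the 33.5% rate applies.
$1,207,250 × 33.5% = $404,428.75
Referral share: 27% of $404,428.75 = $109,195.76; lead counsel retains $404,428.75 − $109,195.76 = $295,232.99.

$295,232.99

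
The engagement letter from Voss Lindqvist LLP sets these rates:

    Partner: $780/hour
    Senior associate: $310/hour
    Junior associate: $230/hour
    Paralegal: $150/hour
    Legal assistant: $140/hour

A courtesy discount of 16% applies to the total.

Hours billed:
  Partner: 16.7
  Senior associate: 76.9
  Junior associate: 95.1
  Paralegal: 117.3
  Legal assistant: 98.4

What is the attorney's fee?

$75,691.56

Partner: 16.7 × $780 = $13,026.00
Senior associate: 76.9 × $310 = $23,839.00
Junior associate: 95.1 × $230 = $21,873.00
Paralegal: 117.3 × $150 = $17,595.00
Legal assistant: 98.4 × $140 = $13,776.00
Subtotal: $90,109.00
Less 16% discount: −$14,417.44
Total: $90,109.00 − $14,417.44 = $75,691.56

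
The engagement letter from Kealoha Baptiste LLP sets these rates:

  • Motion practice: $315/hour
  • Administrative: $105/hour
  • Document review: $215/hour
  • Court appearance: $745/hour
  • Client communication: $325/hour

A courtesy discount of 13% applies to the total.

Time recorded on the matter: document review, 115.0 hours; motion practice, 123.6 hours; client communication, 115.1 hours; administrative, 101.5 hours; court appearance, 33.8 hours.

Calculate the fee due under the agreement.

Motion practice: 123.6 × $315 = $38,934.00
Administrative: 101.5 × $105 = $10,657.50
Document review: 115.0 × $215 = $24,725.00
Court appearance: 33.8 × $745 = $25,181.00
Client communication: 115.1 × $325 = $37,407.50
Subtotal: $136,905.00
Less 13% discount: −$17,797.65
Total: $136,905.00 − $17,797.65 = $119,107.35

$119,107.35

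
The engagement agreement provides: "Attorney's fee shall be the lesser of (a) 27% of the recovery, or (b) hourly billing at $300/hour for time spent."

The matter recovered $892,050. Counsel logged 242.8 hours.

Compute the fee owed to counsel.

(a) 27% of $892,050 = $240,853.50
(b) 242.8 × $300 = $72,840.00
The lesser is (b): $72,840.00.

$72,840.00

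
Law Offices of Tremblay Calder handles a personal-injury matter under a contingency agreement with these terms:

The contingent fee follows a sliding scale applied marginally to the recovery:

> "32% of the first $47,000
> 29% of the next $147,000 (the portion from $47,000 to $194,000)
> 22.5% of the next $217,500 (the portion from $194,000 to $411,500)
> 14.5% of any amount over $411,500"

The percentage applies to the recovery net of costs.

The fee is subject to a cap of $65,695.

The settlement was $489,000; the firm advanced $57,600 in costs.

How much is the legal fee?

$65,695.00

Fee base (net of costs): $489,000 − $57,600 = $431,400
First $47,000 at 32% = $15,040.00
Next $147,000 at 29% = $42,630.00
Next $217,500 at 22.5% = $48,937.50
Remaining $19,900 at 14.5% = $2,885.50
Fee: $15,040.00 + $42,630.00 + $48,937.50 + $2,885.50 = $109,493.00
$109,493.00 exceeds the $65,695 cap, so the fee is capped at $65,695.00.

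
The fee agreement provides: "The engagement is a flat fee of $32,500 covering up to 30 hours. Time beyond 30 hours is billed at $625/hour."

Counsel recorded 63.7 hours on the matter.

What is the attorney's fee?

Flat fee: $32,500.00
Excess hours: 63.7 − 30 = 33.7
Overrun: 33.7 × $625 = $21,062.50
Total: $32,500.00 + $21,062.50 = $53,562.50

$53,562.50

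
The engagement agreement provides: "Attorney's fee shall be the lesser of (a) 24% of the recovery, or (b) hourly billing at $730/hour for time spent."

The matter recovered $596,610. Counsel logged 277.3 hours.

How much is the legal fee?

$143,186.40

(a) 24% of $596,610 = $143,186.40
(b) 277.3 × $730 = $202,429.00
The lesser is (a): $143,186.40.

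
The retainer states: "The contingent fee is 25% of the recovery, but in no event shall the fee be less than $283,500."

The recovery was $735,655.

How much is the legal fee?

$283,500.00

25% of $735,655 = $183,913.75
That is below the $283,500 minimum, so the minimum applies.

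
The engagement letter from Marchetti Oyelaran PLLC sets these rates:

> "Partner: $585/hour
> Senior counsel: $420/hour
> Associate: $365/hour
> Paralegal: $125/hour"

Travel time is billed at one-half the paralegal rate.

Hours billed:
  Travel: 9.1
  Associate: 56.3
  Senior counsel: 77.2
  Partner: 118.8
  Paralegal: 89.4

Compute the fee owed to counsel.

$134,215.25

Partner: 118.8 × $585 = $69,498.00
Senior counsel: 77.2 × $420 = $32,424.00
Associate: 56.3 × $365 = $20,549.50
Paralegal: 89.4 × $125 = $11,175.00
Subtotal: $69,498.00 + $32,424.00 + $20,549.50 + $11,175.00 = $133,646.50
Travel: 9.1 × ($125 ÷ 2) = 9.1 × $62.50 = $568.75
Total: $133,646.50 + $568.75 = $134,215.25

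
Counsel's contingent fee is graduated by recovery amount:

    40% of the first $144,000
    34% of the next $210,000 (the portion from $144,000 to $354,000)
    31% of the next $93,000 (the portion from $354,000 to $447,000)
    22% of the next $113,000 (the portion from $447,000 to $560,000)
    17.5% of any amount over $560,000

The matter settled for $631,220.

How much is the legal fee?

$195,153.50

First $144,000 at 40% = $57,600.00
Next $210,000 at 34% = $71,400.00
Next $93,000 at 31% = $28,830.00
Next $113,000 at 22% = $24,860.00
Remaining $71,220 at 17.5% = $12,463.50
Fee: $57,600.00 + $71,400.00 + $28,830.00 + $24,860.00 + $12,463.50 = $195,153.50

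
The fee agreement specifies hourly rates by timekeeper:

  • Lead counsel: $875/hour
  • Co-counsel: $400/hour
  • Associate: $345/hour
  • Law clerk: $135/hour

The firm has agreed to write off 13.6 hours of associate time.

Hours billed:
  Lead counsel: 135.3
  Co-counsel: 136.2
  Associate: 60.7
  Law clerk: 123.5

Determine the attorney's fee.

Lead counsel: 135.3 × $875 = $118,387.50
Co-counsel: 136.2 × $400 = $54,480.00
Associate: 60.7 × $345 = $20,941.50
Law clerk: 123.5 × $135 = $16,672.50
Subtotal: $210,481.50
Write-off: 13.6 × $345 = $4,692.00
Total: $210,481.50 − $4,692.00 = $205,789.50

$205,789.50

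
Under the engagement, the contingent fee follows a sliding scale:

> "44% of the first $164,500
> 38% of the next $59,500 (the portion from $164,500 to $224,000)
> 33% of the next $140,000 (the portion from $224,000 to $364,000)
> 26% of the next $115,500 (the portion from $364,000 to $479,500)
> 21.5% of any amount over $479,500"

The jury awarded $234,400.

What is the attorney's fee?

$98,422.00

First $164,500 at 44% = $72,380.00
Next $59,500 at 38% = $22,610.00
Remaining $10,400 at 33% = $3,432.00
Fee: $72,380.00 + $22,610.00 + $3,432.00 = $98,422.00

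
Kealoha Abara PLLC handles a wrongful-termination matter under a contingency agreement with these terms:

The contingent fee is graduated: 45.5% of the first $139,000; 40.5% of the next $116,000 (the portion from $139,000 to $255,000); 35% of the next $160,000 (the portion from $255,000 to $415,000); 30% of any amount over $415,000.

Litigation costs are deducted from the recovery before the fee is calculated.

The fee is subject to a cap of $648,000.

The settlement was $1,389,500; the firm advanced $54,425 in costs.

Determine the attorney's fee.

$442,247.50

Fee base (net of costs): $1,389,500 − $54,425 = $1,335,075
First $139,000 at 45.5% = $63,245.00
Next $116,000 at 40.5% = $46,980.00
Next $160,000 at 35% = $56,000.00
Remaining $920,075 at 30% = $276,022.50
Fee: $63,245.00 + $46,980.00 + $56,000.00 + $276,022.50 = $442,247.50
$442,247.50 is under the $648,000 cap.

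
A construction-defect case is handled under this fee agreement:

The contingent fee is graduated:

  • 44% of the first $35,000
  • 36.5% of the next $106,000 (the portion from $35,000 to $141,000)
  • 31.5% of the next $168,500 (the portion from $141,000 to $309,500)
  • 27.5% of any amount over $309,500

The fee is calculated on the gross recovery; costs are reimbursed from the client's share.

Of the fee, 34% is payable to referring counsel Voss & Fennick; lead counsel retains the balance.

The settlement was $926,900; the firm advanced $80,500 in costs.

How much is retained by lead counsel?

$182,788.65

Fee base is the gross recovery, $926,900; costs are reimbursed separately.
First $35,000 at 44% = $15,400.00
Next $106,000 at 36.5% = $38,690.00
Next $168,500 at 31.5% = $53,077.50
Remaining $617,400 at 27.5% = $169,785.00
Fee: $15,400.00 + $38,690.00 + $53,077.50 + $169,785.00 = $276,952.50
Referral share: 34% of $276,952.50 = $94,163.85; lead counsel retains $276,952.50 − $94,163.85 = $182,788.65.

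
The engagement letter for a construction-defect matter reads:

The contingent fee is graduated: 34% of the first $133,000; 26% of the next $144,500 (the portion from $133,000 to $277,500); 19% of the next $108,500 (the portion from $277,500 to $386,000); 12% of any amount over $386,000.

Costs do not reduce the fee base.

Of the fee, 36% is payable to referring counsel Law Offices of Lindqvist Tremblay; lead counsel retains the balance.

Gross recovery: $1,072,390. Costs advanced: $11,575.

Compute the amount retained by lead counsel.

Fee base is the gross recovery, $1,072,390; costs are reimbursed separately.
First $133,000 at 34% = $45,220.00
Next $144,500 at 26% = $37,570.00
Next $108,500 at 19% = $20,615.00
Remaining $686,390 at 12% = $82,366.80
Fee: $45,220.00 + $37,570.00 + $20,615.00 + $82,366.80 = $185,771.80
Referral share: 36% of $185,771.80 = $66,877.85; lead counsel retains $185,771.80 − $66,877.85 = $118,893.95.

$118,893.95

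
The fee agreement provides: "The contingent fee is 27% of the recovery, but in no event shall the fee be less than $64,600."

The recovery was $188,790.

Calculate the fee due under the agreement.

27% of $188,790 = $50,973.30
That is below the $64,600 minimum, so the minimum applies.

$64,600.00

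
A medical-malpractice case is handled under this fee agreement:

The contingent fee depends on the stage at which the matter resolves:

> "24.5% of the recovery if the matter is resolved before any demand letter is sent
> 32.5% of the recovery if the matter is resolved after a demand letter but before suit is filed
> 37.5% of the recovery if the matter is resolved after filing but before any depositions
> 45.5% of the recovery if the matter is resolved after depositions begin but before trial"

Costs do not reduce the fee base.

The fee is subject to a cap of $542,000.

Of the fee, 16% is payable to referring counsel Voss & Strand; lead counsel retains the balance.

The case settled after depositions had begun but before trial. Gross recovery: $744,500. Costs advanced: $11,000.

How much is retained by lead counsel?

Fee base is the gross recovery, $744,500; costs are reimbursed separately.
The matter settled after depositions had begun but before trial, so the 45.5% rate applies.
$744,500 × 45.5% = $338,747.50
$338,747.50 is under the $542,000 cap.
Referral share: 16% of $338,747.50 = $54,199.60; lead counsel retains $338,747.50 − $54,199.60 = $284,547.90.

$284,547.90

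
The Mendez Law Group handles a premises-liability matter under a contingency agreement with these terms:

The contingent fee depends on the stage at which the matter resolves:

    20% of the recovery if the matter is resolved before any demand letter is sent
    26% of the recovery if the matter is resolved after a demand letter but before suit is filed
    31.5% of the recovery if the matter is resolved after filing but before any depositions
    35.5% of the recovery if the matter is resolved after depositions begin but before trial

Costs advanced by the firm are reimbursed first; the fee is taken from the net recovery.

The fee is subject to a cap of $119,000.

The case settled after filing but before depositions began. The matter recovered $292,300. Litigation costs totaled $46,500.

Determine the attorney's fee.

Fee base (net of costs): $292,300 − $46,500 = $245,800
The matter settled after filing but before depositions began, so the 31.5% rate applies.
$245,800 × 31.5% = $77,427.00
$77,427.00 is under the $119,000 cap.

$77,427.00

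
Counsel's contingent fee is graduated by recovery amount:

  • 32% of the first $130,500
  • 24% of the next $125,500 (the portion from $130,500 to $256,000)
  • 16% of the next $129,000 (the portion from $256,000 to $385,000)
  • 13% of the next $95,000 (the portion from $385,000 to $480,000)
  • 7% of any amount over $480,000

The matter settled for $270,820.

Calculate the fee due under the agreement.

$74,251.20

First $130,500 at 32% = $41,760.00
Next $125,500 at 24% = $30,120.00
Remaining $14,820 at 16% = $2,371.20
Fee: $41,760.00 + $30,120.00 + $2,371.20 = $74,251.20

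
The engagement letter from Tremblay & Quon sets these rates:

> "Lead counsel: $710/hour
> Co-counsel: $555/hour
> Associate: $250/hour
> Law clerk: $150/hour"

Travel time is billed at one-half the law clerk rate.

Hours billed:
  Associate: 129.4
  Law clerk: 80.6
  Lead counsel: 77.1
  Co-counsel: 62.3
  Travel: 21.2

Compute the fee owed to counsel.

Lead counsel: 77.1 × $710 = $54,741.00
Co-counsel: 62.3 × $555 = $34,576.50
Associate: 129.4 × $250 = $32,350.00
Law clerk: 80.6 × $150 = $12,090.00
Subtotal: $54,741.00 + $34,576.50 + $32,350.00 + $12,090.00 = $133,757.50
Travel: 21.2 × ($150 ÷ 2) = 21.2 × $75.00 = $1,590.00
Total: $133,757.50 + $1,590.00 = $135,347.50

$135,347.50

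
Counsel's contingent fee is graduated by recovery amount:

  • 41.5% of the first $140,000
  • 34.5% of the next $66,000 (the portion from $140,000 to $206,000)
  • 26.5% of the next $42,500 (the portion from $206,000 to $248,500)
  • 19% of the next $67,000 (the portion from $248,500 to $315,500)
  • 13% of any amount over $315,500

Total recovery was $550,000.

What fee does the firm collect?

First $140,000 at 41.5% = $58,100.00
Next $66,000 at 34.5% = $22,770.00
Next $42,500 at 26.5% = $11,262.50
Next $67,000 at 19% = $12,730.00
Remaining $234,500 at 13% = $30,485.00
Fee: $58,100.00 + $22,770.00 + $11,262.50 + $12,730.00 + $30,485.00 = $135,347.50

$135,347.50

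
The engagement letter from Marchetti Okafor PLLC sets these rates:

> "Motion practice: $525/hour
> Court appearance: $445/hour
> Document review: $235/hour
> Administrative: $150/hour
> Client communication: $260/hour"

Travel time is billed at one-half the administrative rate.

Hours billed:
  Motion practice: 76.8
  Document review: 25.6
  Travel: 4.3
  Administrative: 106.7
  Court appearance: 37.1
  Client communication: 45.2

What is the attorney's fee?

Motion practice: 76.8 × $525 = $40,320.00
Court appearance: 37.1 × $445 = $16,509.50
Document review: 25.6 × $235 = $6,016.00
Administrative: 106.7 × $150 = $16,005.00
Client communication: 45.2 × $260 = $11,752.00
Subtotal: $40,320.00 + $16,509.50 + $6,016.00 + $16,005.00 + $11,752.00 = $90,602.50
Travel: 4.3 × ($150 ÷ 2) = 4.3 × $75.00 = $322.50
Total: $90,602.50 + $322.50 = $90,925.00

$90,925.00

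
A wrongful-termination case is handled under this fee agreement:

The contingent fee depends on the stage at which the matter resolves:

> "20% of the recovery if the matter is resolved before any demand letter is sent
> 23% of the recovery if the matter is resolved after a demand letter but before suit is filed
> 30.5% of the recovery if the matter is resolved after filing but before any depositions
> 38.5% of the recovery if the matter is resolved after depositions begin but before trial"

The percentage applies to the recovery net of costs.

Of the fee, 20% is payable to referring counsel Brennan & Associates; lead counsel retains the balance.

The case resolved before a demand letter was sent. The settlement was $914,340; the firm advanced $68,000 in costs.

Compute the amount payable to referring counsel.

Fee base (net of costs): $914,340 − $68,000 = $846,340
The matter resolved before a demand letter was sent, so the 20% rate applies.
$846,340 × 20% = $169,268.00
Referral share: 20% of $169,268.00 = $33,853.60; lead counsel retains $169,268.00 − $33,853.60 = $135,414.40.

$33,853.60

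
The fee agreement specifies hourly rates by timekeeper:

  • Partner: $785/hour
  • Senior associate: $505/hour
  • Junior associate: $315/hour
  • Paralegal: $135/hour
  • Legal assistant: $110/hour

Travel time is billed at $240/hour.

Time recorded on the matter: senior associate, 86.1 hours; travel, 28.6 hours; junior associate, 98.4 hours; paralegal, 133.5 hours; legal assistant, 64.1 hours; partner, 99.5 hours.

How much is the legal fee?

Partner: 99.5 × $785 = $78,107.50
Senior associate: 86.1 × $505 = $43,480.50
Junior associate: 98.4 × $315 = $30,996.00
Paralegal: 133.5 × $135 = $18,022.50
Legal assistant: 64.1 × $110 = $7,051.00
Subtotal: $78,107.50 + $43,480.50 + $30,996.00 + $18,022.50 + $7,051.00 = $177,657.50
Travel: 28.6 × $240 = $6,864.00
Total: $177,657.50 + $6,864.00 = $184,521.50

$184,521.50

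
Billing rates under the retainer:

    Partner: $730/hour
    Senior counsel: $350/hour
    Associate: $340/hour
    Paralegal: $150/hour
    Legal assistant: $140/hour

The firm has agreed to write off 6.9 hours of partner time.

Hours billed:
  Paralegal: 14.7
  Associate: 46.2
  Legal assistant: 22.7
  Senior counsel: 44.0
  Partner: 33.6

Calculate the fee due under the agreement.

Partner: 33.6 × $730 = $24,528.00
Senior counsel: 44.0 × $350 = $15,400.00
Associate: 46.2 × $340 = $15,708.00
Paralegal: 14.7 × $150 = $2,205.00
Legal assistant: 22.7 × $140 = $3,178.00
Subtotal: $61,019.00
Write-off: 6.9 × $730 = $5,037.00
Total: $61,019.00 − $5,037.00 = $55,982.00

$55,982.00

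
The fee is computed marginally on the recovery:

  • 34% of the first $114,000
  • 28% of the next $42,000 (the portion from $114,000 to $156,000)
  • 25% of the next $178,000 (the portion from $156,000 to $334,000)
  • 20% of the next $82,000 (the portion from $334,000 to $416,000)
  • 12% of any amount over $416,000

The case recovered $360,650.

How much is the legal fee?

First $114,000 at 34% = $38,760.00
Next $42,000 at 28% = $11,760.00
Next $178,000 at 25% = $44,500.00
Remaining $26,650 at 20% = $5,330.00
Fee: $38,760.00 + $11,760.00 + $44,500.00 + $5,330.00 = $100,350.00

$100,350.00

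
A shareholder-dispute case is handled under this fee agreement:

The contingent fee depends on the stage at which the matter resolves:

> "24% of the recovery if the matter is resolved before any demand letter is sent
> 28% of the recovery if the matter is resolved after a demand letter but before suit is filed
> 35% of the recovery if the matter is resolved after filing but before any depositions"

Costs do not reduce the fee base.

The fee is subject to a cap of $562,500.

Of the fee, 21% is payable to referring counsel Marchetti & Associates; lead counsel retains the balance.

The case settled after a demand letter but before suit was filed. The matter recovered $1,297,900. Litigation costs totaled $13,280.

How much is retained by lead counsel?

$287,095.48

Fee base is the gross recovery, $1,297,900; costs are reimbursed separately.
The matter settled after a demand letter but before suit was filed, so the 28% rate applies.
$1,297,900 × 28% = $363,412.00
$363,412.00 is under the $562,500 cap.
Referral share: 21% of $363,412.00 = $76,316.52; lead counsel retains $363,412.00 − $76,316.52 = $287,095.48.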